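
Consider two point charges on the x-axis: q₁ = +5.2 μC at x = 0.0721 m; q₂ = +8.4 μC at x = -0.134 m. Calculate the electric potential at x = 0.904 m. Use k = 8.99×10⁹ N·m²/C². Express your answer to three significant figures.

Electric potential is a scalar, so the contributions from each charge add algebraically: V = Σ kqᵢ/rᵢ.
Distances from the field point to each charge: r₁ = 0.832 m, r₂ = 1.04 m.
V = k[(5.20×10⁻⁶)/(0.832) + (8.40×10⁻⁶)/(1.04)] = 1.29×10⁵ V.

1.29×10⁵ V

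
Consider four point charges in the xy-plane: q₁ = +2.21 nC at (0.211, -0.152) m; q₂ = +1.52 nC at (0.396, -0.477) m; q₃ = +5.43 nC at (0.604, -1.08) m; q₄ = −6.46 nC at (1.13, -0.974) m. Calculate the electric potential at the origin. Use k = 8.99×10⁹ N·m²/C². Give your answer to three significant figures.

Electric potential is a scalar, so the contributions from each charge add algebraically: V = Σ kqᵢ/rᵢ.
Distances from the field point to each charge: r₁ = 0.260 m, r₂ = 0.620 m, r₃ = 1.24 m, r₄ = 1.49 m.
V = k[(2.21×10⁻⁹)/(0.260) + (1.52×10⁻⁹)/(0.620) + (5.43×10⁻⁹)/(1.24) + (-6.46×10⁻⁹)/(1.49)] = 99.0 V.

99.0 V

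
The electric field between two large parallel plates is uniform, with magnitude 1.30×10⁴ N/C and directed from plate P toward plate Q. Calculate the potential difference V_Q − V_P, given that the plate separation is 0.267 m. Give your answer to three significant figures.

In a uniform field, potential decreases in the direction of E: ΔV = −E·d for a displacement d parallel to E.
Going from P to Q is a displacement of 0.267 m along the field, so V_Q − V_P = −Ed = -3470 V.

-3470 V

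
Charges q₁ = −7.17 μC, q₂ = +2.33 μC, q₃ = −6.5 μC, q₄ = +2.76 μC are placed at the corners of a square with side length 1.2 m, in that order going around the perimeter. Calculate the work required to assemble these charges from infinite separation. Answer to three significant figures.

The assembly work is the sum of pairwise potential energies, U = Σ_{i<j} kqᵢqⱼ/rᵢⱼ.
The four side pairs have separation 1.20 m and the two diagonal pairs 1.70 m.
Summing all 6 pair terms gives U = -0.240 J.

-0.240 J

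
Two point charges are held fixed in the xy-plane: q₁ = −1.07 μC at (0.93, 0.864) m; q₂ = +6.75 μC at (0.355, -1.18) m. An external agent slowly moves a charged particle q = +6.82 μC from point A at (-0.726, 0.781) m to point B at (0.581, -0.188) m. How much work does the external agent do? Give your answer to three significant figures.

0.202 J

For quasistatic motion the external work equals the change in potential energy: W_ext = qΔV = q(V_B − V_A).
At A: distances to the source charges are 1.66 m, 2.24 m; V_A = Σ kqᵢ/rᵢ = 2.13×10⁴ V.
At B: distances to the source charges are 1.11 m, 1.02 m; V_B = Σ kqᵢ/rᵢ = 5.10×10⁴ V.
ΔV = V_B − V_A = 2.97×10⁴ V.
W_ext = qΔV = (6.82×10⁻⁶ C)(2.97×10⁴ V) = 0.202 J.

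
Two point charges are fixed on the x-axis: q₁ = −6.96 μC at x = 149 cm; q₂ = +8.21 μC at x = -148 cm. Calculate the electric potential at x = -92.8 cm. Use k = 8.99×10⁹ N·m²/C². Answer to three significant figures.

1.08×10⁵ V

The total potential is the scalar sum of each charge's contribution, V = Σ kqᵢ/rᵢ.
Distances from the field point to each charge: r₁ = 2.42 m, r₂ = 0.552 m.
V = k[(-6.96×10⁻⁶)/(2.42) + (8.21×10⁻⁶)/(0.552)] = 1.08×10⁵ V.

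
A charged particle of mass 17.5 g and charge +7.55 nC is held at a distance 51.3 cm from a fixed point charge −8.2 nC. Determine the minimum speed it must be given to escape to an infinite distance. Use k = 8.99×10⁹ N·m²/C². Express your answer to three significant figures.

To just escape, total mechanical energy must reach zero at infinity: ½mv²_min + U = 0, so ½mv²_min = −U = |kQq|/r.
|U| = |kQq|/r = (8.99×10⁹ N·m²/C²)(8.20×10⁻⁹)(7.55×10⁻⁹)/(0.513) = 1.08×10⁻⁶ J.
v_min = √(2|U|/m) = √(2·1.08×10⁻⁶/0.0175) = 0.0111 m/s.

0.0111 m/s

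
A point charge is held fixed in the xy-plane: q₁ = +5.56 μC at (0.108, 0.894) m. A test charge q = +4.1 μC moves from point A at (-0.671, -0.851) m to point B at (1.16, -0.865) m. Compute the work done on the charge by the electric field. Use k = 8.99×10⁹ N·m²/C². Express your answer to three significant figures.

The work done by the electric force is W_field = −ΔU = −q(V_B − V_A) = q(V_A − V_B).
At A: distance to the source charge is 1.91 m; V_A = kq₁/r = 2.62×10⁴ V.
At B: distance to the source charge is 2.05 m; V_B = kq₁/r = 2.44×10⁴ V.
ΔV = V_B − V_A = -1770 V.
W_field = −qΔV = −(4.10×10⁻⁶ C)(-1770 V) = 7.25×10⁻³ J.

7.25×10⁻³ J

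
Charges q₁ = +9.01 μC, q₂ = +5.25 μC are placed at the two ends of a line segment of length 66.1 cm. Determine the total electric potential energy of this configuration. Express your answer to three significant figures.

The assembly work is the sum of pairwise potential energies, U = Σ_{i<j} kqᵢqⱼ/rᵢⱼ.
The separation is r = 0.661 m.
U = (0.643) = 0.643 J.

0.643 J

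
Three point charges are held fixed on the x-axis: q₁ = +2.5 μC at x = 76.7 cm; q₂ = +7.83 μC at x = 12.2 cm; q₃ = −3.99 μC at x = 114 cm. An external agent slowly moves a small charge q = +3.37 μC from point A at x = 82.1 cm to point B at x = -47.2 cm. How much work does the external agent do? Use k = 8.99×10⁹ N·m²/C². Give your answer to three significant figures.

For quasistatic motion the external work equals the change in potential energy: W_ext = qΔV = q(V_B − V_A).
At A: distances to the source charges are 0.0540 m, 0.699 m, 0.319 m; V_A = Σ kqᵢ/rᵢ = 4.04×10⁵ V.
At B: distances to the source charges are 1.24 m, 0.594 m, 1.61 m; V_B = Σ kqᵢ/rᵢ = 1.14×10⁵ V.
ΔV = V_B − V_A = -2.90×10⁵ V.
W_ext = qΔV = (3.37×10⁻⁶ C)(-2.90×10⁵ V) = -0.978 J.

-0.978 J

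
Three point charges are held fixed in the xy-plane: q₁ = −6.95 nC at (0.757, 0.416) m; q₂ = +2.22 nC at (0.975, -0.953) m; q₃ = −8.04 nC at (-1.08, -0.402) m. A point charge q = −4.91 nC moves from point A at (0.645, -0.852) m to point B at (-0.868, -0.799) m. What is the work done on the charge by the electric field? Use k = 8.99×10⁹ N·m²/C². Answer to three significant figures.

The work done by the electric force is W_field = −ΔU = −q(V_B − V_A) = q(V_A − V_B).
At A: distances to the source charges are 1.27 m, 0.345 m, 1.78 m; V_A = Σ kqᵢ/rᵢ = -31.8 V.
At B: distances to the source charges are 2.03 m, 1.85 m, 0.450 m; V_B = Σ kqᵢ/rᵢ = -181 V.
ΔV = V_B − V_A = -149 V.
W_field = −qΔV = −(-4.91×10⁻⁹ C)(-149 V) = -7.31×10⁻⁷ J.

-7.31×10⁻⁷ J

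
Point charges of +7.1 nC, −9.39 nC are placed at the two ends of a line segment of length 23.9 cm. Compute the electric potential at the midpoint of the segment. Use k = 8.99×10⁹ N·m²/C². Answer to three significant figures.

The total potential is the scalar sum of each charge's contribution, V = Σ kqᵢ/rᵢ.
Each charge is 0.119 m from the midpoint.
V = k[(7.10×10⁻⁹)/(0.119) + (-9.39×10⁻⁹)/(0.119)] = -172 V.

-172 V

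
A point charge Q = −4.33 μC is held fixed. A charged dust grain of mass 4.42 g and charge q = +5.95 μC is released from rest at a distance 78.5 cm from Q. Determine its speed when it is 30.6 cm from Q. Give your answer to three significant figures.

14.5 m/s

Only the electrostatic force acts, so mechanical energy is conserved: ½mv² = U₁ − U₂ = kQq(1/r₁ − 1/r₂).
U₁ − U₂ = (8.99×10⁹ N·m²/C²)(-4.33×10⁻⁶ C)(5.95×10⁻⁶ C)(1/0.785 − 1/0.306) = 0.462 J.
v = √(2·0.462/4.42×10⁻³) = 14.5 m/s.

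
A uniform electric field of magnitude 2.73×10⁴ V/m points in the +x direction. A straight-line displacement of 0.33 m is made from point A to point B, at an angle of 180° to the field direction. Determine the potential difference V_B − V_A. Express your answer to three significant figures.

9010 V

Only the component of displacement along E changes the potential: ΔV = −E·d·cosθ.
ΔV = −(2.73×10⁴ V/m)(0.330 m)cos180° = 9010 V.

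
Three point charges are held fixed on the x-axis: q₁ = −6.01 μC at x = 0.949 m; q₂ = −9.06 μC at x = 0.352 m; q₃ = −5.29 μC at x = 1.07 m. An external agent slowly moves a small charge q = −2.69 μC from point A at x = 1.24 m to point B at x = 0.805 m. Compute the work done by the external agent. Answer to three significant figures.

0.477 J

For quasistatic motion the external work equals the change in potential energy: W_ext = qΔV = q(V_B − V_A).
At A: distances to the source charges are 0.291 m, 0.888 m, 0.170 m; V_A = Σ kqᵢ/rᵢ = -5.57×10⁵ V.
At B: distances to the source charges are 0.144 m, 0.453 m, 0.265 m; V_B = Σ kqᵢ/rᵢ = -7.34×10⁵ V.
ΔV = V_B − V_A = -1.77×10⁵ V.
W_ext = qΔV = (-2.69×10⁻⁶ C)(-1.77×10⁵ V) = 0.477 J.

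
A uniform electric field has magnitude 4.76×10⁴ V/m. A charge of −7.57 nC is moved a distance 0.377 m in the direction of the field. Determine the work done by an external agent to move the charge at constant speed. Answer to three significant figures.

The potential change for a displacement 0.377 m in the direction of the field is ΔV = −Ed = -1.79×10⁴ V.
W_ext = qΔV = 1.36×10⁻⁴ J.

1.36×10⁻⁴ J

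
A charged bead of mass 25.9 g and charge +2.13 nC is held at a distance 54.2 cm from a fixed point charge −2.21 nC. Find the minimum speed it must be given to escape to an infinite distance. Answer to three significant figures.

2.46×10⁻³ m/s

To just escape, total mechanical energy must reach zero at infinity: ½mv²_min + U = 0, so ½mv²_min = −U = |kQq|/r.
|U| = |kQq|/r = (8.99×10⁹ N·m²/C²)(2.21×10⁻⁹)(2.13×10⁻⁹)/(0.542) = 7.81×10⁻⁸ J.
v_min = √(2|U|/m) = √(2·7.81×10⁻⁸/0.0259) = 2.46×10⁻³ m/s.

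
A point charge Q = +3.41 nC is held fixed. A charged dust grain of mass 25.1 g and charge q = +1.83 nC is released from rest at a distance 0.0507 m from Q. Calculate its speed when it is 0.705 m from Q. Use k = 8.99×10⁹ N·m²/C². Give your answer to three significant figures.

Only the electrostatic force acts, so mechanical energy is conserved: ½mv² = U₁ − U₂ = kQq(1/r₁ − 1/r₂).
U₁ − U₂ = (8.99×10⁹ N·m²/C²)(3.41×10⁻⁹ C)(1.83×10⁻⁹ C)(1/0.0507 − 1/0.705) = 1.03×10⁻⁶ J.
v = √(2·1.03×10⁻⁶/0.0251) = 9.05×10⁻³ m/s.

9.05×10⁻³ m/s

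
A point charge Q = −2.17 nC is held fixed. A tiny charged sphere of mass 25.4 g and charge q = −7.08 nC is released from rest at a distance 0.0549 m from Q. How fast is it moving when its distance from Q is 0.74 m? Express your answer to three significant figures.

Only the electrostatic force acts, so mechanical energy is conserved: ½mv² = U₁ − U₂ = kQq(1/r₁ − 1/r₂).
U₁ − U₂ = (8.99×10⁹ N·m²/C²)(-2.17×10⁻⁹ C)(-7.08×10⁻⁹ C)(1/0.0549 − 1/0.740) = 2.33×10⁻⁶ J.
v = √(2·2.33×10⁻⁶/0.0254) = 0.0135 m/s.

0.0135 m/s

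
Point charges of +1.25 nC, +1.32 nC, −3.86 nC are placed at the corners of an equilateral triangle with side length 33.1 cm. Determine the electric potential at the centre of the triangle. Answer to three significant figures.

Electric potential is a scalar, so the contributions from each charge add algebraically: V = Σ kqᵢ/rᵢ.
The distance from each vertex to the centroid is a/√3 = 0.191 m.
V = k[(1.25×10⁻⁹)/(0.191) + (1.32×10⁻⁹)/(0.191) + (-3.86×10⁻⁹)/(0.191)] = -60.7 V.

-60.7 V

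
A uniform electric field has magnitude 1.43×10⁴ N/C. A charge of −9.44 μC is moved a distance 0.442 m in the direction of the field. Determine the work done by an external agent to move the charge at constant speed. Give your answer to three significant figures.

The potential change for a displacement 0.442 m in the direction of the field is ΔV = −Ed = -6320 V.
W_ext = qΔV = 0.0597 J.

0.0597 J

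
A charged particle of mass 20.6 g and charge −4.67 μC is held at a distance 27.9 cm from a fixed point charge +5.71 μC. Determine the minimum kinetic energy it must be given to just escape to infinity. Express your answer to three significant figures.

To just escape, total mechanical energy must reach zero at infinity: ½mv²_min + U = 0, so ½mv²_min = −U = |kQq|/r.
|U| = |kQq|/r = (8.99×10⁹ N·m²/C²)(5.71×10⁻⁶)(4.67×10⁻⁶)/(0.279) = 0.859 J.

0.859 J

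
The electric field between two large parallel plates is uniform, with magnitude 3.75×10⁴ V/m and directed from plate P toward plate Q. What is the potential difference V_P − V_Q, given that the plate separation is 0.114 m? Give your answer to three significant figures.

In a uniform field, potential decreases in the direction of E: ΔV = −E·d for a displacement d parallel to E.
Going from Q to P is a displacement of 0.114 m opposite to the field, so V_P − V_Q = +Ed = 4280 V.

4280 V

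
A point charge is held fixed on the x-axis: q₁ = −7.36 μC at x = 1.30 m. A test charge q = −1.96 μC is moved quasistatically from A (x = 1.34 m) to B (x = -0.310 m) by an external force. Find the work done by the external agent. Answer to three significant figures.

For quasistatic motion the external work equals the change in potential energy: W_ext = qΔV = q(V_B − V_A).
At A: distance to the source charge is 0.0400 m; V_A = kq₁/r = -1.65×10⁶ V.
At B: distance to the source charge is 1.61 m; V_B = kq₁/r = -4.11×10⁴ V.
ΔV = V_B − V_A = 1.61×10⁶ V.
W_ext = qΔV = (-1.96×10⁻⁶ C)(1.61×10⁶ V) = -3.16 J.

-3.16 J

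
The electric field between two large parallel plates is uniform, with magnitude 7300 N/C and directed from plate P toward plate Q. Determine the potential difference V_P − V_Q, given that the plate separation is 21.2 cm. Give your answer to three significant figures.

In a uniform field, potential decreases in the direction of E: ΔV = −E·d for a displacement d parallel to E.
Going from Q to P is a displacement of 21.2 cm opposite to the field, so V_P − V_Q = +Ed = 1550 V.

1550 V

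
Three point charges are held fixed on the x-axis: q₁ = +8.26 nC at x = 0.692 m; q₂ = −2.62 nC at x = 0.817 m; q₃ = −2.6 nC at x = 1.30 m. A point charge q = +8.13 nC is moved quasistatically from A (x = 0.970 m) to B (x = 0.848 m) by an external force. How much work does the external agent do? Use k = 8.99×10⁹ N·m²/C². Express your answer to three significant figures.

-3.07×10⁻⁶ J

For quasistatic motion the external work equals the change in potential energy: W_ext = qΔV = q(V_B − V_A).
At A: distances to the source charges are 0.278 m, 0.153 m, 0.330 m; V_A = Σ kqᵢ/rᵢ = 42.3 V.
At B: distances to the source charges are 0.156 m, 0.0310 m, 0.452 m; V_B = Σ kqᵢ/rᵢ = -336 V.
ΔV = V_B − V_A = -378 V.
W_ext = qΔV = (8.13×10⁻⁹ C)(-378 V) = -3.07×10⁻⁶ J.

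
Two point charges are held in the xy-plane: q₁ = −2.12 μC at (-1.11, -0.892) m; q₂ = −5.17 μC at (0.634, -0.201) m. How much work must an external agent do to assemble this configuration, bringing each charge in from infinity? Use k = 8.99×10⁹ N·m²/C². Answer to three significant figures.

The work to assemble the configuration equals its total potential energy, U = Σ kqᵢqⱼ/rᵢⱼ over all pairs.
Pair separations: r₁₂ = 1.88 m.
U = (0.0525) = 0.0525 J.

0.0525 J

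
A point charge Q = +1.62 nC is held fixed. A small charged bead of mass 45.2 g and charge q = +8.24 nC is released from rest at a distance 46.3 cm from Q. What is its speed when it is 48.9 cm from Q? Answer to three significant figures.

Only the electrostatic force acts, so mechanical energy is conserved: ½mv² = U₁ − U₂ = kQq(1/r₁ − 1/r₂).
U₁ − U₂ = (8.99×10⁹ N·m²/C²)(1.62×10⁻⁹ C)(8.24×10⁻⁹ C)(1/0.463 − 1/0.489) = 1.38×10⁻⁸ J.
v = √(2·1.38×10⁻⁸/0.0452) = 7.81×10⁻⁴ m/s.

7.81×10⁻⁴ m/s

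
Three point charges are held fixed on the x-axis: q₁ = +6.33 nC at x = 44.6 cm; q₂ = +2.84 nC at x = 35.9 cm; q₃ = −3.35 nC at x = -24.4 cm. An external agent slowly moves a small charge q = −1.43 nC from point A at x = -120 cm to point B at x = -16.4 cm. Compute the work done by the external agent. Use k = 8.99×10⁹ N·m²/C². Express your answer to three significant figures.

For quasistatic motion the external work equals the change in potential energy: W_ext = qΔV = q(V_B − V_A).
At A: distances to the source charges are 1.65 m, 1.56 m, 0.956 m; V_A = Σ kqᵢ/rᵢ = 19.4 V.
At B: distances to the source charges are 0.610 m, 0.523 m, 0.0800 m; V_B = Σ kqᵢ/rᵢ = -234 V.
ΔV = V_B − V_A = -254 V.
W_ext = qΔV = (-1.43×10⁻⁹ C)(-254 V) = 3.63×10⁻⁷ J.

3.63×10⁻⁷ J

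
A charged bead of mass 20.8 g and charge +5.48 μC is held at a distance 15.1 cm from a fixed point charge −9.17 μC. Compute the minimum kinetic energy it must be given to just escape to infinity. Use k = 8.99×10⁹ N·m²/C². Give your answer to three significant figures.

2.99 J

To just escape, total mechanical energy must reach zero at infinity: ½mv²_min + U = 0, so ½mv²_min = −U = |kQq|/r.
|U| = |kQq|/r = (8.99×10⁹ N·m²/C²)(9.17×10⁻⁶)(5.48×10⁻⁶)/(0.151) = 2.99 J.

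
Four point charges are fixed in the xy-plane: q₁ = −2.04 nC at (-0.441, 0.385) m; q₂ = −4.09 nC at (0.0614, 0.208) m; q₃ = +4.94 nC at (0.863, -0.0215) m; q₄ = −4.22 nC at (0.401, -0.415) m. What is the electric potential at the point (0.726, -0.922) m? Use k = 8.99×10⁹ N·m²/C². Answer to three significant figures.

Electric potential is a scalar, so the contributions from each charge add algebraically: V = Σ kqᵢ/rᵢ.
Distances from the field point to each charge: r₁ = 1.75 m, r₂ = 1.31 m, r₃ = 0.911 m, r₄ = 0.602 m.
V = k[(-2.04×10⁻⁹)/(1.75) + (-4.09×10⁻⁹)/(1.31) + (4.94×10⁻⁹)/(0.911) + (-4.22×10⁻⁹)/(0.602)] = -52.8 V.

-52.8 V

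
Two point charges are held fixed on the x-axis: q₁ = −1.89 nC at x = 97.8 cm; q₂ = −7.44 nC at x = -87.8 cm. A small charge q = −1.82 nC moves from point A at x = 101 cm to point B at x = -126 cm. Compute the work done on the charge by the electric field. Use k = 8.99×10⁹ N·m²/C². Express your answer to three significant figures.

The work done by the electric force is W_field = −ΔU = −q(V_B − V_A) = q(V_A − V_B).
At A: distances to the source charges are 0.0320 m, 1.89 m; V_A = Σ kqᵢ/rᵢ = -566 V.
At B: distances to the source charges are 2.24 m, 0.382 m; V_B = Σ kqᵢ/rᵢ = -183 V.
ΔV = V_B − V_A = 384 V.
W_field = −qΔV = −(-1.82×10⁻⁹ C)(384 V) = 6.98×10⁻⁷ J.

6.98×10⁻⁷ J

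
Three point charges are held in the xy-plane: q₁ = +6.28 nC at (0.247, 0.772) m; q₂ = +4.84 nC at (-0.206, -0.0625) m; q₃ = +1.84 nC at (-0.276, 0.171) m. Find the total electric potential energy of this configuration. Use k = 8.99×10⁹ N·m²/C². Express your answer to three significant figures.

The assembly work is the sum of pairwise potential energies, U = Σ_{i<j} kqᵢqⱼ/rᵢⱼ.
Pair separations: r₁₂ = 0.950 m, r₁₃ = 0.797 m, r₂₃ = 0.244 m.
U = (2.88×10⁻⁷) + (1.30×10⁻⁷) + (3.28×10⁻⁷) = 7.47×10⁻⁷ J.

7.47×10⁻⁷ J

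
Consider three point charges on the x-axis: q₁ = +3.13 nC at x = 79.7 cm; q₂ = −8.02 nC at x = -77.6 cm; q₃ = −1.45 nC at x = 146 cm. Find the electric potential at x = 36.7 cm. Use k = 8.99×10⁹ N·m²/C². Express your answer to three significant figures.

The total potential is the scalar sum of each charge's contribution, V = Σ kqᵢ/rᵢ.
Distances from the field point to each charge: r₁ = 0.430 m, r₂ = 1.14 m, r₃ = 1.09 m.
V = k[(3.13×10⁻⁹)/(0.430) + (-8.02×10⁻⁹)/(1.14) + (-1.45×10⁻⁹)/(1.09)] = -9.57 V.

-9.57 V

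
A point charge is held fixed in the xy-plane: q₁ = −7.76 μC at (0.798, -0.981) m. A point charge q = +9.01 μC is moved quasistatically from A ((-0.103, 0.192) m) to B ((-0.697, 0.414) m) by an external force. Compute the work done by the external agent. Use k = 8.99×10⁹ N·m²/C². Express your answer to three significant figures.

0.118 J

For quasistatic motion the external work equals the change in potential energy: W_ext = qΔV = q(V_B − V_A).
At A: distance to the source charge is 1.48 m; V_A = kq₁/r = -4.72×10⁴ V.
At B: distance to the source charge is 2.04 m; V_B = kq₁/r = -3.41×10⁴ V.
ΔV = V_B − V_A = 1.30×10⁴ V.
W_ext = qΔV = (9.01×10⁻⁶ C)(1.30×10⁴ V) = 0.118 J.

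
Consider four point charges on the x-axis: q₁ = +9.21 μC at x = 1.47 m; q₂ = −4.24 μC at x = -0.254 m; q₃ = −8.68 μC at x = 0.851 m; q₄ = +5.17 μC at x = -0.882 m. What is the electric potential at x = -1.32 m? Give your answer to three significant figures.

6.41×10⁴ V

Electric potential is a scalar, so the contributions from each charge add algebraically: V = Σ kqᵢ/rᵢ.
Distances from the field point to each charge: r₁ = 2.79 m, r₂ = 1.07 m, r₃ = 2.17 m, r₄ = 0.438 m.
V = k[(9.21×10⁻⁶)/(2.79) + (-4.24×10⁻⁶)/(1.07) + (-8.68×10⁻⁶)/(2.17) + (5.17×10⁻⁶)/(0.438)] = 6.41×10⁴ V.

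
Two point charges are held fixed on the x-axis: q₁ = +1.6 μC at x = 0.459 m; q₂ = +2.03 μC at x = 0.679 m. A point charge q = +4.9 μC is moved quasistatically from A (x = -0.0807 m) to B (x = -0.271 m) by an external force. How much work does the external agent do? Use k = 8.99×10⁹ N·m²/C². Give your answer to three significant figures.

For quasistatic motion the external work equals the change in potential energy: W_ext = qΔV = q(V_B − V_A).
At A: distances to the source charges are 0.540 m, 0.760 m; V_A = Σ kqᵢ/rᵢ = 5.07×10⁴ V.
At B: distances to the source charges are 0.730 m, 0.950 m; V_B = Σ kqᵢ/rᵢ = 3.89×10⁴ V.
ΔV = V_B − V_A = -1.18×10⁴ V.
W_ext = qΔV = (4.90×10⁻⁶ C)(-1.18×10⁴ V) = -0.0576 J.

-0.0576 J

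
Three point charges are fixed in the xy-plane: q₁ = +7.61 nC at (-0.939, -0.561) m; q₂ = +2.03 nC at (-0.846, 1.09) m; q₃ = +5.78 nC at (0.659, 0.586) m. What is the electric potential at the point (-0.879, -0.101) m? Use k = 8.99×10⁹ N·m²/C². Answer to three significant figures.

194 V

Electric potential is a scalar, so the contributions from each charge add algebraically: V = Σ kqᵢ/rᵢ.
Distances from the field point to each charge: r₁ = 0.464 m, r₂ = 1.19 m, r₃ = 1.68 m.
V = k[(7.61×10⁻⁹)/(0.464) + (2.03×10⁻⁹)/(1.19) + (5.78×10⁻⁹)/(1.68)] = 194 V.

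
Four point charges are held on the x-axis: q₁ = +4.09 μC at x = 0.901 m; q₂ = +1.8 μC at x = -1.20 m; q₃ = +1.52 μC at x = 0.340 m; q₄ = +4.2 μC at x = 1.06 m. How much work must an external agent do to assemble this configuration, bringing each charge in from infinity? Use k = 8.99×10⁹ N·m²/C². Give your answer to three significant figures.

The work to assemble the configuration equals its total potential energy, U = Σ kqᵢqⱼ/rᵢⱼ over all pairs.
Pair separations: r₁₂ = 2.10 m, r₁₃ = 0.561 m, r₁₄ = 0.159 m, r₂₃ = 1.54 m, r₂₄ = 2.26 m, r₃₄ = 0.720 m.
Summing all 6 pair terms gives U = 1.23 J.

1.23 J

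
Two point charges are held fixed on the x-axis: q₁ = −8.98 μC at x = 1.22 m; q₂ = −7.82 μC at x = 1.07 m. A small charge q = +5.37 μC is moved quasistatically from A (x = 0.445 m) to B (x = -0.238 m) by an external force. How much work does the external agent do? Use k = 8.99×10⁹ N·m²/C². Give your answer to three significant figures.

For quasistatic motion the external work equals the change in potential energy: W_ext = qΔV = q(V_B − V_A).
At A: distances to the source charges are 0.775 m, 0.625 m; V_A = Σ kqᵢ/rᵢ = -2.17×10⁵ V.
At B: distances to the source charges are 1.46 m, 1.31 m; V_B = Σ kqᵢ/rᵢ = -1.09×10⁵ V.
ΔV = V_B − V_A = 1.08×10⁵ V.
W_ext = qΔV = (5.37×10⁻⁶ C)(1.08×10⁵ V) = 0.577 J.

0.577 J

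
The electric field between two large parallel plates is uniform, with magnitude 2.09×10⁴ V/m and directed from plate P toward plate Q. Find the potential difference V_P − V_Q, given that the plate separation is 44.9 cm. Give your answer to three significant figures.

9380 V

In a uniform field, potential decreases in the direction of E: ΔV = −E·d for a displacement d parallel to E.
Going from Q to P is a displacement of 44.9 cm opposite to the field, so V_P − V_Q = +Ed = 9380 V.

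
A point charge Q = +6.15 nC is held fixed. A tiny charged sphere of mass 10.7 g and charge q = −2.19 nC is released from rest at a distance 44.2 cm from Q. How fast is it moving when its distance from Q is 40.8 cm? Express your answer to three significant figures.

2.07×10⁻³ m/s

Only the electrostatic force acts, so mechanical energy is conserved: ½mv² = U₁ − U₂ = kQq(1/r₁ − 1/r₂).
U₁ − U₂ = (8.99×10⁹ N·m²/C²)(6.15×10⁻⁹ C)(-2.19×10⁻⁹ C)(1/0.442 − 1/0.408) = 2.28×10⁻⁸ J.
v = √(2·2.28×10⁻⁸/0.0107) = 2.07×10⁻³ m/s.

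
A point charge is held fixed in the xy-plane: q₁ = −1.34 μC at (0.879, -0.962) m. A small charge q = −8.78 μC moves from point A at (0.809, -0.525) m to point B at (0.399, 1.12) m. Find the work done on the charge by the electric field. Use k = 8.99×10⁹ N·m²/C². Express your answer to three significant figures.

The work done by the electric force is W_field = −ΔU = −q(V_B − V_A) = q(V_A − V_B).
At A: distance to the source charge is 0.443 m; V_A = kq₁/r = -2.72×10⁴ V.
At B: distance to the source charge is 2.14 m; V_B = kq₁/r = -5640 V.
ΔV = V_B − V_A = 2.16×10⁴ V.
W_field = −qΔV = −(-8.78×10⁻⁶ C)(2.16×10⁴ V) = 0.189 J.

0.189 J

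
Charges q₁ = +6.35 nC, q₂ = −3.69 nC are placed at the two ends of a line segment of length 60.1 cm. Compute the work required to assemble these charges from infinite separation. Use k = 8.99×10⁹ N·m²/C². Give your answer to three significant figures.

-3.50×10⁻⁷ J

The assembly work is the sum of pairwise potential energies, U = Σ_{i<j} kqᵢqⱼ/rᵢⱼ.
The separation is r = 0.601 m.
U = (-3.50×10⁻⁷) = -3.50×10⁻⁷ J.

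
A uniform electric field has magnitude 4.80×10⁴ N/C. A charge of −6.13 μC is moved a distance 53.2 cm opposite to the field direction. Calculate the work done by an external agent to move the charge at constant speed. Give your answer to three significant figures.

-0.157 J

The potential change for a displacement 53.2 cm opposite to the field direction is ΔV = +Ed = 2.55×10⁴ V.
W_ext = qΔV = -0.157 J.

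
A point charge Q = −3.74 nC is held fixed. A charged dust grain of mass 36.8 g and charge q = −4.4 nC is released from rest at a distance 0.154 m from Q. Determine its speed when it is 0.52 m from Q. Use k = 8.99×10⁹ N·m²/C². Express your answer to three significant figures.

6.06×10⁻³ m/s

Only the electrostatic force acts, so mechanical energy is conserved: ½mv² = U₁ − U₂ = kQq(1/r₁ − 1/r₂).
U₁ − U₂ = (8.99×10⁹ N·m²/C²)(-3.74×10⁻⁹ C)(-4.40×10⁻⁹ C)(1/0.154 − 1/0.520) = 6.76×10⁻⁷ J.
v = √(2·6.76×10⁻⁷/0.0368) = 6.06×10⁻³ m/s.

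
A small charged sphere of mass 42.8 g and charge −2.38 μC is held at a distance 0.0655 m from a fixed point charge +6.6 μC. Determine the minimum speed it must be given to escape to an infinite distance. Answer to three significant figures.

10.0 m/s

To just escape, total mechanical energy must reach zero at infinity: ½mv²_min + U = 0, so ½mv²_min = −U = |kQq|/r.
|U| = |kQq|/r = (8.99×10⁹ N·m²/C²)(6.60×10⁻⁶)(2.38×10⁻⁶)/(0.0655) = 2.16 J.
v_min = √(2|U|/m) = √(2·2.16/0.0428) = 10.0 m/s.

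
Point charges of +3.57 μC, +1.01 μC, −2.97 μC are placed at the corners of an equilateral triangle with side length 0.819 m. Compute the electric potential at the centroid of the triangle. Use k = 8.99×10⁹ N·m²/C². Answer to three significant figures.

Electric potential is a scalar, so the contributions from each charge add algebraically: V = Σ kqᵢ/rᵢ.
The distance from each vertex to the centroid is a/√3 = 0.473 m.
V = k[(3.57×10⁻⁶)/(0.473) + (1.01×10⁻⁶)/(0.473) + (-2.97×10⁻⁶)/(0.473)] = 3.06×10⁴ V.

3.06×10⁴ V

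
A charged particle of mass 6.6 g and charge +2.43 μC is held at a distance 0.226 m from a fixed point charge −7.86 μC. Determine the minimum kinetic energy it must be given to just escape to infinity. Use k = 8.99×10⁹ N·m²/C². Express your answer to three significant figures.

0.760 J

To just escape, total mechanical energy must reach zero at infinity: ½mv²_min + U = 0, so ½mv²_min = −U = |kQq|/r.
|U| = |kQq|/r = (8.99×10⁹ N·m²/C²)(7.86×10⁻⁶)(2.43×10⁻⁶)/(0.226) = 0.760 J.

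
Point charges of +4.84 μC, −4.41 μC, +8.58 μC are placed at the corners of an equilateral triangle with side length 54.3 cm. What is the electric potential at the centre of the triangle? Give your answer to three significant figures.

Electric potential is a scalar, so the contributions from each charge add algebraically: V = Σ kqᵢ/rᵢ.
The distance from each vertex to the centroid is a/√3 = 0.314 m.
V = k[(4.84×10⁻⁶)/(0.314) + (-4.41×10⁻⁶)/(0.314) + (8.58×10⁻⁶)/(0.314)] = 2.58×10⁵ V.

2.58×10⁵ V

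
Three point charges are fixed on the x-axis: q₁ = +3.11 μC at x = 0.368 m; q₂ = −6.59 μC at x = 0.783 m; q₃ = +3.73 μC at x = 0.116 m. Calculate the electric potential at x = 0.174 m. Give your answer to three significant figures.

Electric potential is a scalar, so the contributions from each charge add algebraically: V = Σ kqᵢ/rᵢ.
Distances from the field point to each charge: r₁ = 0.194 m, r₂ = 0.609 m, r₃ = 0.0580 m.
V = k[(3.11×10⁻⁶)/(0.194) + (-6.59×10⁻⁶)/(0.609) + (3.73×10⁻⁶)/(0.0580)] = 6.25×10⁵ V.

6.25×10⁵ V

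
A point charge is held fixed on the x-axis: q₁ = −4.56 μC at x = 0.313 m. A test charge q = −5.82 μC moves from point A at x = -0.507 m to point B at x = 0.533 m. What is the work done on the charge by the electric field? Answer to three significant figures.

The work done by the electric force is W_field = −ΔU = −q(V_B − V_A) = q(V_A − V_B).
At A: distance to the source charge is 0.820 m; V_A = kq₁/r = -5.00×10⁴ V.
At B: distance to the source charge is 0.220 m; V_B = kq₁/r = -1.86×10⁵ V.
ΔV = V_B − V_A = -1.36×10⁵ V.
W_field = −qΔV = −(-5.82×10⁻⁶ C)(-1.36×10⁵ V) = -0.794 J.

-0.794 J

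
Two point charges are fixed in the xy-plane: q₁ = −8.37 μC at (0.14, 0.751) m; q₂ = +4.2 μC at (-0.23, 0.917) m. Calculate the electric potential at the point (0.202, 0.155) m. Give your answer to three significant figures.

-8.25×10⁴ V

The total potential is the scalar sum of each charge's contribution, V = Σ kqᵢ/rᵢ.
Distances from the field point to each charge: r₁ = 0.599 m, r₂ = 0.876 m.
V = k[(-8.37×10⁻⁶)/(0.599) + (4.20×10⁻⁶)/(0.876)] = -8.25×10⁴ V.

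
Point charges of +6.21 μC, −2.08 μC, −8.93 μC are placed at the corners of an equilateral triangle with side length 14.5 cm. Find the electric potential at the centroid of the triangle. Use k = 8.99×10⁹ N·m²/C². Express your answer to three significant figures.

Electric potential is a scalar, so the contributions from each charge add algebraically: V = Σ kqᵢ/rᵢ.
The distance from each vertex to the centroid is a/√3 = 0.0837 m.
V = k[(6.21×10⁻⁶)/(0.0837) + (-2.08×10⁻⁶)/(0.0837) + (-8.93×10⁻⁶)/(0.0837)] = -5.15×10⁵ V.

-5.15×10⁵ V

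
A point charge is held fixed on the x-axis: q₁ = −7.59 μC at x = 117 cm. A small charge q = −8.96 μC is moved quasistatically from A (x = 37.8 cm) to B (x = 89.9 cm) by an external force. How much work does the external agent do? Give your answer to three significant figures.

For quasistatic motion the external work equals the change in potential energy: W_ext = qΔV = q(V_B − V_A).
At A: distance to the source charge is 0.792 m; V_A = kq₁/r = -8.62×10⁴ V.
At B: distance to the source charge is 0.271 m; V_B = kq₁/r = -2.52×10⁵ V.
ΔV = V_B − V_A = -1.66×10⁵ V.
W_ext = qΔV = (-8.96×10⁻⁶ C)(-1.66×10⁵ V) = 1.48 J.

1.48 J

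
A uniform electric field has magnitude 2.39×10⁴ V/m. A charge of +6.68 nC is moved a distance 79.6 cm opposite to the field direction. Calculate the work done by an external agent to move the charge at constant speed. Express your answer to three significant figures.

1.27×10⁻⁴ J

The potential change for a displacement 79.6 cm opposite to the field direction is ΔV = +Ed = 1.90×10⁴ V.
W_ext = qΔV = 1.27×10⁻⁴ J.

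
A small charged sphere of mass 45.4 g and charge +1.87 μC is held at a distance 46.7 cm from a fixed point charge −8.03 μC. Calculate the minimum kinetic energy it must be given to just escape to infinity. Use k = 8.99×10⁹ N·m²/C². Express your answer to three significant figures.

To just escape, total mechanical energy must reach zero at infinity: ½mv²_min + U = 0, so ½mv²_min = −U = |kQq|/r.
|U| = |kQq|/r = (8.99×10⁹ N·m²/C²)(8.03×10⁻⁶)(1.87×10⁻⁶)/(0.467) = 0.289 J.

0.289 J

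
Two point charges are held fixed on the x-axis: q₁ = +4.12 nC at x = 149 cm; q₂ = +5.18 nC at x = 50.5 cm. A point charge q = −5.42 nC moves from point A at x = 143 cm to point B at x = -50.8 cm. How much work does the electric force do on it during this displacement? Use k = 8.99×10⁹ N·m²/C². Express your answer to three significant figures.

-3.27×10⁻⁶ J

The work done by the electric force is W_field = −ΔU = −q(V_B − V_A) = q(V_A − V_B).
At A: distances to the source charges are 0.0600 m, 0.925 m; V_A = Σ kqᵢ/rᵢ = 668 V.
At B: distances to the source charges are 2.00 m, 1.01 m; V_B = Σ kqᵢ/rᵢ = 64.5 V.
ΔV = V_B − V_A = -603 V.
W_field = −qΔV = −(-5.42×10⁻⁹ C)(-603 V) = -3.27×10⁻⁶ J.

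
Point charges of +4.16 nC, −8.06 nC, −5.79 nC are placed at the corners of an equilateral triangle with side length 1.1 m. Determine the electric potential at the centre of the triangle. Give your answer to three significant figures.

-137 V

Electric potential is a scalar, so the contributions from each charge add algebraically: V = Σ kqᵢ/rᵢ.
The distance from each vertex to the centroid is a/√3 = 0.635 m.
V = k[(4.16×10⁻⁹)/(0.635) + (-8.06×10⁻⁹)/(0.635) + (-5.79×10⁻⁹)/(0.635)] = -137 V.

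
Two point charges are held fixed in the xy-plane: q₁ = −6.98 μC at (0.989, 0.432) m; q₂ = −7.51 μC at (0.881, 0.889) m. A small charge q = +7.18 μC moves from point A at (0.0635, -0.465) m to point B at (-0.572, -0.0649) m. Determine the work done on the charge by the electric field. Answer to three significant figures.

The work done by the electric force is W_field = −ΔU = −q(V_B − V_A) = q(V_A − V_B).
At A: distances to the source charges are 1.29 m, 1.58 m; V_A = Σ kqᵢ/rᵢ = -9.14×10⁴ V.
At B: distances to the source charges are 1.64 m, 1.74 m; V_B = Σ kqᵢ/rᵢ = -7.71×10⁴ V.
ΔV = V_B − V_A = 1.42×10⁴ V.
W_field = −qΔV = −(7.18×10⁻⁶ C)(1.42×10⁴ V) = -0.102 J.

-0.102 J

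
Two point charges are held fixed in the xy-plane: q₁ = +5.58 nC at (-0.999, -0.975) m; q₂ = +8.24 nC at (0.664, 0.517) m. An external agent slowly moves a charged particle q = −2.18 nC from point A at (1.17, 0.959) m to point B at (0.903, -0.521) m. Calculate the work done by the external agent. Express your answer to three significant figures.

7.05×10⁻⁸ J

For quasistatic motion the external work equals the change in potential energy: W_ext = qΔV = q(V_B − V_A).
At A: distances to the source charges are 2.91 m, 0.672 m; V_A = Σ kqᵢ/rᵢ = 128 V.
At B: distances to the source charges are 1.96 m, 1.07 m; V_B = Σ kqᵢ/rᵢ = 95.2 V.
ΔV = V_B − V_A = -32.3 V.
W_ext = qΔV = (-2.18×10⁻⁹ C)(-32.3 V) = 7.05×10⁻⁸ J.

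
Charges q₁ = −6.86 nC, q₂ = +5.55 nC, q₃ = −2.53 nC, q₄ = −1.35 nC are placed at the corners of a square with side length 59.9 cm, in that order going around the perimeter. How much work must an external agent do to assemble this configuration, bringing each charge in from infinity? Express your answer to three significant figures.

-4.87×10⁻⁷ J

The work to assemble the configuration equals its total potential energy, U = Σ kqᵢqⱼ/rᵢⱼ over all pairs.
The four side pairs have separation 0.599 m and the two diagonal pairs 0.847 m.
Summing all 6 pair terms gives U = -4.87×10⁻⁷ J.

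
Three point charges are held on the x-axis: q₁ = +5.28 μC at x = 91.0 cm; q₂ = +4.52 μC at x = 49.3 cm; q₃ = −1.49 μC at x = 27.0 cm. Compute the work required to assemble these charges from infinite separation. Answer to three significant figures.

The work to assemble the configuration equals its total potential energy, U = Σ kqᵢqⱼ/rᵢⱼ over all pairs.
Pair separations: r₁₂ = 0.417 m, r₁₃ = 0.640 m, r₂₃ = 0.223 m.
U = (0.515) + (-0.111) + (-0.272) = 0.132 J.

0.132 J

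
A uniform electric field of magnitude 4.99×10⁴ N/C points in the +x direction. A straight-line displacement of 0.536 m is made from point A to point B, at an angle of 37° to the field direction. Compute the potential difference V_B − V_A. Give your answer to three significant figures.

Only the component of displacement along E changes the potential: ΔV = −E·d·cosθ.
ΔV = −(4.99×10⁴ V/m)(0.536 m)cos37° = -2.14×10⁴ V.

-2.14×10⁴ V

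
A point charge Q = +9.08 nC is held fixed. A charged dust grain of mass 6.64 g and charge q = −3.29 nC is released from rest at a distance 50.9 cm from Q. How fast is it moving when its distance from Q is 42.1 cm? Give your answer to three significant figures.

Only the electrostatic force acts, so mechanical energy is conserved: ½mv² = U₁ − U₂ = kQq(1/r₁ − 1/r₂).
U₁ − U₂ = (8.99×10⁹ N·m²/C²)(9.08×10⁻⁹ C)(-3.29×10⁻⁹ C)(1/0.509 − 1/0.421) = 1.10×10⁻⁷ J.
v = √(2·1.10×10⁻⁷/6.64×10⁻³) = 5.76×10⁻³ m/s.

5.76×10⁻³ m/s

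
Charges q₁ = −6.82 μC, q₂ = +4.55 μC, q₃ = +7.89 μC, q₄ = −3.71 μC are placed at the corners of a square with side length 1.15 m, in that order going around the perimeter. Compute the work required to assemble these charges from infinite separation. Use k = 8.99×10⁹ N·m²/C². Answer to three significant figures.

The work to assemble the configuration equals its total potential energy, U = Σ kqᵢqⱼ/rᵢⱼ over all pairs.
The four side pairs have separation 1.15 m and the two diagonal pairs 1.63 m.
Summing all 6 pair terms gives U = -0.384 J.

-0.384 J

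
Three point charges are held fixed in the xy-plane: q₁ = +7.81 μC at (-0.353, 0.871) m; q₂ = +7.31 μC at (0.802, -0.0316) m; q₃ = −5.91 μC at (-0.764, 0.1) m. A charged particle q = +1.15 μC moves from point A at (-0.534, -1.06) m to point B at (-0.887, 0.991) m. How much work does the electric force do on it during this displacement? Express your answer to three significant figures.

-0.0831 J

The work done by the electric force is W_field = −ΔU = −q(V_B − V_A) = q(V_A − V_B).
At A: distances to the source charges are 1.94 m, 1.69 m, 1.18 m; V_A = Σ kqᵢ/rᵢ = 3.03×10⁴ V.
At B: distances to the source charges are 0.547 m, 1.97 m, 0.899 m; V_B = Σ kqᵢ/rᵢ = 1.02×10⁵ V.
ΔV = V_B − V_A = 7.22×10⁴ V.
W_field = −qΔV = −(1.15×10⁻⁶ C)(7.22×10⁴ V) = -0.0831 J.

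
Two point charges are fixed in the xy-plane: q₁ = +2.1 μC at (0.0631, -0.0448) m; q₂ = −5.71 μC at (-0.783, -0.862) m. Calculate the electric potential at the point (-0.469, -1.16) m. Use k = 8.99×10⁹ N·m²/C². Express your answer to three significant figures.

Electric potential is a scalar, so the contributions from each charge add algebraically: V = Σ kqᵢ/rᵢ.
Distances from the field point to each charge: r₁ = 1.24 m, r₂ = 0.433 m.
V = k[(2.10×10⁻⁶)/(1.24) + (-5.71×10⁻⁶)/(0.433)] = -1.03×10⁵ V.

-1.03×10⁵ V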